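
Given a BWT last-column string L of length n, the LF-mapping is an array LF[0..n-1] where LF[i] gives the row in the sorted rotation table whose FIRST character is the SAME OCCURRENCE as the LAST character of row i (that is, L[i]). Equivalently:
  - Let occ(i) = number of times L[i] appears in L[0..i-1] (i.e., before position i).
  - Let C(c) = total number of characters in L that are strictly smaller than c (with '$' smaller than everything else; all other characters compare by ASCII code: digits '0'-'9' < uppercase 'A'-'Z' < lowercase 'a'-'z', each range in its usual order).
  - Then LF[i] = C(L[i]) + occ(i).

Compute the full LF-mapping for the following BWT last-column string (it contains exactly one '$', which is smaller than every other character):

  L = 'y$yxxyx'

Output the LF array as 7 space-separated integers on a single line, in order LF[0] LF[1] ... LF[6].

Char counts: '$':1, 'x':3, 'y':3
C (first-col start): C('$')=0, C('x')=1, C('y')=4
L[0]='y': occ=0, LF[0]=C('y')+0=4+0=4
L[1]='$': occ=0, LF[1]=C('$')+0=0+0=0
L[2]='y': occ=1, LF[2]=C('y')+1=4+1=5
L[3]='x': occ=0, LF[3]=C('x')+0=1+0=1
L[4]='x': occ=1, LF[4]=C('x')+1=1+1=2
L[5]='y': occ=2, LF[5]=C('y')+2=4+2=6
L[6]='x': occ=2, LF[6]=C('x')+2=1+2=3

Answer: 4 0 5 1 2 6 3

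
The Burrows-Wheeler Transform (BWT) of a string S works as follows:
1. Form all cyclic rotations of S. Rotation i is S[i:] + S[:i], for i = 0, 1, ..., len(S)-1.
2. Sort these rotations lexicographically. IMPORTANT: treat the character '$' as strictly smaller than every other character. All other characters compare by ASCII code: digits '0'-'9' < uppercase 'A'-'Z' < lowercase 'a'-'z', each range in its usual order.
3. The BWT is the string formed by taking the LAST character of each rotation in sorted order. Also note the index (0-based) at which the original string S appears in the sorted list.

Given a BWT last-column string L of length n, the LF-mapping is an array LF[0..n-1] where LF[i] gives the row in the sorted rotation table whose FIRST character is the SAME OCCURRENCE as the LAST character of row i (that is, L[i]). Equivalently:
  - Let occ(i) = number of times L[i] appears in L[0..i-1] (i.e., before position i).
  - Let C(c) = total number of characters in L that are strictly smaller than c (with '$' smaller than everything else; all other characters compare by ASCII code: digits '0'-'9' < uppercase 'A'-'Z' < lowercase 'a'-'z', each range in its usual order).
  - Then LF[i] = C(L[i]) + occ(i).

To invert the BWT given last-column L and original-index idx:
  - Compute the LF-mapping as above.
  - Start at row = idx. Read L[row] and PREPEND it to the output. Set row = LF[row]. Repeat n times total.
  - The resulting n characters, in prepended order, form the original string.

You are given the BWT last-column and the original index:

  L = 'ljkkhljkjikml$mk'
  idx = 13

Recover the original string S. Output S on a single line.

Answer: lljkkjhjkikkmml$

Derivation:
LF mapping: 11 3 6 7 1 12 4 8 5 2 9 14 13 0 15 10
Walk LF starting at row 13, prepending L[row]:
  step 1: row=13, L[13]='$', prepend. Next row=LF[13]=0
  step 2: row=0, L[0]='l', prepend. Next row=LF[0]=11
  step 3: row=11, L[11]='m', prepend. Next row=LF[11]=14
  step 4: row=14, L[14]='m', prepend. Next row=LF[14]=15
  step 5: row=15, L[15]='k', prepend. Next row=LF[15]=10
  step 6: row=10, L[10]='k', prepend. Next row=LF[10]=9
  step 7: row=9, L[9]='i', prepend. Next row=LF[9]=2
  step 8: row=2, L[2]='k', prepend. Next row=LF[2]=6
  step 9: row=6, L[6]='j', prepend. Next row=LF[6]=4
  step 10: row=4, L[4]='h', prepend. Next row=LF[4]=1
  step 11: row=1, L[1]='j', prepend. Next row=LF[1]=3
  step 12: row=3, L[3]='k', prepend. Next row=LF[3]=7
  step 13: row=7, L[7]='k', prepend. Next row=LF[7]=8
  step 14: row=8, L[8]='j', prepend. Next row=LF[8]=5
  step 15: row=5, L[5]='l', prepend. Next row=LF[5]=12
  step 16: row=12, L[12]='l', prepend. Next row=LF[12]=13
Reversed output: lljkkjhjkikkmml$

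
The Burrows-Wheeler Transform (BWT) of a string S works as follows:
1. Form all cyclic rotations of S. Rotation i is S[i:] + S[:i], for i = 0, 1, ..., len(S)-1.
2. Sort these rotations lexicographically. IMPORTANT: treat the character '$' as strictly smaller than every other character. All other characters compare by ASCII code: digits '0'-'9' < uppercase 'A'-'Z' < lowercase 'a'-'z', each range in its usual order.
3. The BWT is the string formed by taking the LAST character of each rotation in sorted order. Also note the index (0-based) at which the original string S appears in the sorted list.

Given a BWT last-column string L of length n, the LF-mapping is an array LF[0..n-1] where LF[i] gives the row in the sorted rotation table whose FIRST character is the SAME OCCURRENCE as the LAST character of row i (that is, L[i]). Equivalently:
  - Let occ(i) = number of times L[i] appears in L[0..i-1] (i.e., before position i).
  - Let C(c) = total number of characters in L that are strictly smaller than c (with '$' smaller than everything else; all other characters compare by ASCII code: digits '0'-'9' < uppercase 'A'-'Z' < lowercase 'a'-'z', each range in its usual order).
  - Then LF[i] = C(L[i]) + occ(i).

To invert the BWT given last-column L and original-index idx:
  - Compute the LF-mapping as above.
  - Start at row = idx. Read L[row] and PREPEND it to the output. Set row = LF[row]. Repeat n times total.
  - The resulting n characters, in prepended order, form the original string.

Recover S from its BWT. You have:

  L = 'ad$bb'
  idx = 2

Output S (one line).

LF mapping: 1 4 0 2 3
Walk LF starting at row 2, prepending L[row]:
  step 1: row=2, L[2]='$', prepend. Next row=LF[2]=0
  step 2: row=0, L[0]='a', prepend. Next row=LF[0]=1
  step 3: row=1, L[1]='d', prepend. Next row=LF[1]=4
  step 4: row=4, L[4]='b', prepend. Next row=LF[4]=3
  step 5: row=3, L[3]='b', prepend. Next row=LF[3]=2
Reversed output: bbda$

Answer: bbda$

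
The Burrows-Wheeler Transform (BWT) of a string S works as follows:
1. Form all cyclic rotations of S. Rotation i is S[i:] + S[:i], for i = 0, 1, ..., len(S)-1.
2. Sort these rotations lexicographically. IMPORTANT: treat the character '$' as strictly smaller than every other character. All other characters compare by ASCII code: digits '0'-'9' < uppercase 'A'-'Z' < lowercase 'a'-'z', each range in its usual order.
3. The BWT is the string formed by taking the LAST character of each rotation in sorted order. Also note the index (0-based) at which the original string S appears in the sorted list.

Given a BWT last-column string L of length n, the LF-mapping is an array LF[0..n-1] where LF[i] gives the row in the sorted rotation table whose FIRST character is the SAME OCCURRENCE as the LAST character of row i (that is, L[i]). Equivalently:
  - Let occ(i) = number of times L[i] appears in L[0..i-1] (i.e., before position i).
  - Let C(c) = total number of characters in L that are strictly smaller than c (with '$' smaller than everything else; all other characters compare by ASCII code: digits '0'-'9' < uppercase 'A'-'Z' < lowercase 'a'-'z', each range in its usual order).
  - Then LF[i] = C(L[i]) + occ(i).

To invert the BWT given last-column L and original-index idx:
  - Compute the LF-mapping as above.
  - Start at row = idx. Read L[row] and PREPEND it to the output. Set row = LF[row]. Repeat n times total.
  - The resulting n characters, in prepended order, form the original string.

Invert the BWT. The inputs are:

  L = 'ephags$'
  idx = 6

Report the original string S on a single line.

LF mapping: 2 5 4 1 3 6 0
Walk LF starting at row 6, prepending L[row]:
  step 1: row=6, L[6]='$', prepend. Next row=LF[6]=0
  step 2: row=0, L[0]='e', prepend. Next row=LF[0]=2
  step 3: row=2, L[2]='h', prepend. Next row=LF[2]=4
  step 4: row=4, L[4]='g', prepend. Next row=LF[4]=3
  step 5: row=3, L[3]='a', prepend. Next row=LF[3]=1
  step 6: row=1, L[1]='p', prepend. Next row=LF[1]=5
  step 7: row=5, L[5]='s', prepend. Next row=LF[5]=6
Reversed output: spaghe$

Answer: spaghe$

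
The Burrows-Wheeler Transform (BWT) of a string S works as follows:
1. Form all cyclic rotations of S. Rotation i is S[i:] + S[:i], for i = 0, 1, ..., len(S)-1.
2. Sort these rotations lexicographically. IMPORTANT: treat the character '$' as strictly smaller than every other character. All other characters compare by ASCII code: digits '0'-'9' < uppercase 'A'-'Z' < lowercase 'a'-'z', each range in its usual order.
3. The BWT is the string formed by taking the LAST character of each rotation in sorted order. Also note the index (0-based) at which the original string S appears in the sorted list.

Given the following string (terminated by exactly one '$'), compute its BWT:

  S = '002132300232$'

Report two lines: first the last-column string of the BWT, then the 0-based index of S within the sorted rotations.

All 13 rotations (rotation i = S[i:]+S[:i]):
  rot[0] = 002132300232$
  rot[1] = 02132300232$0
  rot[2] = 2132300232$00
  rot[3] = 132300232$002
  rot[4] = 32300232$0021
  rot[5] = 2300232$00213
  rot[6] = 300232$002132
  rot[7] = 00232$0021323
  rot[8] = 0232$00213230
  rot[9] = 232$002132300
  rot[10] = 32$0021323002
  rot[11] = 2$00213230023
  rot[12] = $002132300232
Sorted (with $ < everything):
  sorted[0] = $002132300232  (last char: '2')
  sorted[1] = 002132300232$  (last char: '$')
  sorted[2] = 00232$0021323  (last char: '3')
  sorted[3] = 02132300232$0  (last char: '0')
  sorted[4] = 0232$00213230  (last char: '0')
  sorted[5] = 132300232$002  (last char: '2')
  sorted[6] = 2$00213230023  (last char: '3')
  sorted[7] = 2132300232$00  (last char: '0')
  sorted[8] = 2300232$00213  (last char: '3')
  sorted[9] = 232$002132300  (last char: '0')
  sorted[10] = 300232$002132  (last char: '2')
  sorted[11] = 32$0021323002  (last char: '2')
  sorted[12] = 32300232$0021  (last char: '1')
Last column: 2$30023030221
Original string S is at sorted index 1

Answer: 2$30023030221
1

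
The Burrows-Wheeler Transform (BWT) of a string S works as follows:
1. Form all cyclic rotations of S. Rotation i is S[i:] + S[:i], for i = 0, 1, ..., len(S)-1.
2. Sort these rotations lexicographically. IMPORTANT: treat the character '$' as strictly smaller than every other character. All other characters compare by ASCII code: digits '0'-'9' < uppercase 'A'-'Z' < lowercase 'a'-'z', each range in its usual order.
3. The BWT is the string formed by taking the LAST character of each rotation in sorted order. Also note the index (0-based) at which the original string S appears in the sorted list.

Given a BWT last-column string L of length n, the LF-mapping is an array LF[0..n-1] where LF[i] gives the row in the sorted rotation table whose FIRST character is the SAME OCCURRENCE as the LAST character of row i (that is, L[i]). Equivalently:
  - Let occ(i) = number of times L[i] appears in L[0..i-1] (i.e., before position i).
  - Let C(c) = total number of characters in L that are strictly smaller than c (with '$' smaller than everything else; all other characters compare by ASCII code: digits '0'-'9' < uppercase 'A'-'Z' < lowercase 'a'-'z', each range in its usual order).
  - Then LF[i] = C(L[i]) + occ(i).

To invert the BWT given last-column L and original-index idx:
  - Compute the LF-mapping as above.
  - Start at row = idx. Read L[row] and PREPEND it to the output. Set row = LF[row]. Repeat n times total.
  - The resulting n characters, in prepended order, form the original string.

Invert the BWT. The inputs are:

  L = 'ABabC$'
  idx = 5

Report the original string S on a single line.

Answer: bCaBA$

Derivation:
LF mapping: 1 2 4 5 3 0
Walk LF starting at row 5, prepending L[row]:
  step 1: row=5, L[5]='$', prepend. Next row=LF[5]=0
  step 2: row=0, L[0]='A', prepend. Next row=LF[0]=1
  step 3: row=1, L[1]='B', prepend. Next row=LF[1]=2
  step 4: row=2, L[2]='a', prepend. Next row=LF[2]=4
  step 5: row=4, L[4]='C', prepend. Next row=LF[4]=3
  step 6: row=3, L[3]='b', prepend. Next row=LF[3]=5
Reversed output: bCaBA$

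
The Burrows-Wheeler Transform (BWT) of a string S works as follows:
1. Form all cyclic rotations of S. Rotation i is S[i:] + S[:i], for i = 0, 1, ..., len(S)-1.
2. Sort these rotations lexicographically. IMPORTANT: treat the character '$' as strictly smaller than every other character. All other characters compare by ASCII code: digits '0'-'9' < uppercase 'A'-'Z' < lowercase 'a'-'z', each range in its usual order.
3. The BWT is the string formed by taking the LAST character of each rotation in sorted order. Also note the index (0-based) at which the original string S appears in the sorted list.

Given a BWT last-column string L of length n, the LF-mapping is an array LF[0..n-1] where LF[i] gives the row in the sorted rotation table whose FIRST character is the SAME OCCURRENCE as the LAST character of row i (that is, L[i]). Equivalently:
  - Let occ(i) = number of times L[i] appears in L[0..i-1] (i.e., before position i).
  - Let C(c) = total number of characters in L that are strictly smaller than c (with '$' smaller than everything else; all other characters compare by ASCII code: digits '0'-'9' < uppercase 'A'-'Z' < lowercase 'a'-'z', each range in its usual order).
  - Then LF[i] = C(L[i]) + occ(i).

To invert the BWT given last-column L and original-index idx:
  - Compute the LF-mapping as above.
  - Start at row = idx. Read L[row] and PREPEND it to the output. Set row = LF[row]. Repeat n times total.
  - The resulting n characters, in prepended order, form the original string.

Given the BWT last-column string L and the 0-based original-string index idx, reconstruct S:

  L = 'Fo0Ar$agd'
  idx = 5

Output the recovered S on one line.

Answer: drago0AF$

Derivation:
LF mapping: 3 7 1 2 8 0 4 6 5
Walk LF starting at row 5, prepending L[row]:
  step 1: row=5, L[5]='$', prepend. Next row=LF[5]=0
  step 2: row=0, L[0]='F', prepend. Next row=LF[0]=3
  step 3: row=3, L[3]='A', prepend. Next row=LF[3]=2
  step 4: row=2, L[2]='0', prepend. Next row=LF[2]=1
  step 5: row=1, L[1]='o', prepend. Next row=LF[1]=7
  step 6: row=7, L[7]='g', prepend. Next row=LF[7]=6
  step 7: row=6, L[6]='a', prepend. Next row=LF[6]=4
  step 8: row=4, L[4]='r', prepend. Next row=LF[4]=8
  step 9: row=8, L[8]='d', prepend. Next row=LF[8]=5
Reversed output: drago0AF$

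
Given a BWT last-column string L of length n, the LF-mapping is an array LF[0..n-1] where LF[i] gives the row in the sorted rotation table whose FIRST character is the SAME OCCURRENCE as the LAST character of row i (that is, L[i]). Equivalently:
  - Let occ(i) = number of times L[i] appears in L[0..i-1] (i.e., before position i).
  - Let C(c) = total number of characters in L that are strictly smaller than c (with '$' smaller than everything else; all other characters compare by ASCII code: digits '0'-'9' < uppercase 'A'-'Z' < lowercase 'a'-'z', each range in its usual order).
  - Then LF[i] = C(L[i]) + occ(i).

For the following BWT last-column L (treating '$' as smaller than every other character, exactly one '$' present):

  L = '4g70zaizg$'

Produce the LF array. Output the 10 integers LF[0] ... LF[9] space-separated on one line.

Char counts: '$':1, '0':1, '4':1, '7':1, 'a':1, 'g':2, 'i':1, 'z':2
C (first-col start): C('$')=0, C('0')=1, C('4')=2, C('7')=3, C('a')=4, C('g')=5, C('i')=7, C('z')=8
L[0]='4': occ=0, LF[0]=C('4')+0=2+0=2
L[1]='g': occ=0, LF[1]=C('g')+0=5+0=5
L[2]='7': occ=0, LF[2]=C('7')+0=3+0=3
L[3]='0': occ=0, LF[3]=C('0')+0=1+0=1
L[4]='z': occ=0, LF[4]=C('z')+0=8+0=8
L[5]='a': occ=0, LF[5]=C('a')+0=4+0=4
L[6]='i': occ=0, LF[6]=C('i')+0=7+0=7
L[7]='z': occ=1, LF[7]=C('z')+1=8+1=9
L[8]='g': occ=1, LF[8]=C('g')+1=5+1=6
L[9]='$': occ=0, LF[9]=C('$')+0=0+0=0

Answer: 2 5 3 1 8 4 7 9 6 0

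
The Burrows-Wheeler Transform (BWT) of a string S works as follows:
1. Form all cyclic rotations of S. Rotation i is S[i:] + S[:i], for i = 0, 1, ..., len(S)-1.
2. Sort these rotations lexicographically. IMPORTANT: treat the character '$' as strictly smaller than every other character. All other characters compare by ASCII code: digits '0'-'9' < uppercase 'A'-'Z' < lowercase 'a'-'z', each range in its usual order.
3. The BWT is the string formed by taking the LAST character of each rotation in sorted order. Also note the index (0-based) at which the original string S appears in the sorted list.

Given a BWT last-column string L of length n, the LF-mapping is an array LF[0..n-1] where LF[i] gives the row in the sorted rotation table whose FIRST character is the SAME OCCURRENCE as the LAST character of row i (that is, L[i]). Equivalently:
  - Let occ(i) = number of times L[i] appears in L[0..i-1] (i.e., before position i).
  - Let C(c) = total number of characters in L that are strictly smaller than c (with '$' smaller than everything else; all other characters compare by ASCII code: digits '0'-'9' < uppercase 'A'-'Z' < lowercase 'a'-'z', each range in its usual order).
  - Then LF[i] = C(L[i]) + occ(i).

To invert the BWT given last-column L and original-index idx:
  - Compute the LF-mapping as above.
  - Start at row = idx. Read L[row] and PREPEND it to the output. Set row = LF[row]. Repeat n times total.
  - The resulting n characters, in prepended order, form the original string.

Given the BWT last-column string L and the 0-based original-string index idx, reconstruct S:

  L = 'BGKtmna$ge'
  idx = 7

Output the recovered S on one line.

Answer: magnetKGB$

Derivation:
LF mapping: 1 2 3 9 7 8 4 0 6 5
Walk LF starting at row 7, prepending L[row]:
  step 1: row=7, L[7]='$', prepend. Next row=LF[7]=0
  step 2: row=0, L[0]='B', prepend. Next row=LF[0]=1
  step 3: row=1, L[1]='G', prepend. Next row=LF[1]=2
  step 4: row=2, L[2]='K', prepend. Next row=LF[2]=3
  step 5: row=3, L[3]='t', prepend. Next row=LF[3]=9
  step 6: row=9, L[9]='e', prepend. Next row=LF[9]=5
  step 7: row=5, L[5]='n', prepend. Next row=LF[5]=8
  step 8: row=8, L[8]='g', prepend. Next row=LF[8]=6
  step 9: row=6, L[6]='a', prepend. Next row=LF[6]=4
  step 10: row=4, L[4]='m', prepend. Next row=LF[4]=7
Reversed output: magnetKGB$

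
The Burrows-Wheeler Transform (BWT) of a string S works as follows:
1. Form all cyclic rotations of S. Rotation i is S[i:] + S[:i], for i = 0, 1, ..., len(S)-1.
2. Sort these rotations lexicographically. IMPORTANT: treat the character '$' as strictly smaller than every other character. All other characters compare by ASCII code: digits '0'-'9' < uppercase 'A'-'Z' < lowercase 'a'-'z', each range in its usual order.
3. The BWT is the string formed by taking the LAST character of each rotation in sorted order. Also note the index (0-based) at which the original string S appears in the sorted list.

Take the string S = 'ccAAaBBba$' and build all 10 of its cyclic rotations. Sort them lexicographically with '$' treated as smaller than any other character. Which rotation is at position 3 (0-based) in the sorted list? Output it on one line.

All 10 rotations (rotation i = S[i:]+S[:i]):
  rot[0] = ccAAaBBba$
  rot[1] = cAAaBBba$c
  rot[2] = AAaBBba$cc
  rot[3] = AaBBba$ccA
  rot[4] = aBBba$ccAA
  rot[5] = BBba$ccAAa
  rot[6] = Bba$ccAAaB
  rot[7] = ba$ccAAaBB
  rot[8] = a$ccAAaBBb
  rot[9] = $ccAAaBBba
Sorted (with $ < everything):
  sorted[0] = $ccAAaBBba
  sorted[1] = AAaBBba$cc
  sorted[2] = AaBBba$ccA
  sorted[3] = BBba$ccAAa
  sorted[4] = Bba$ccAAaB
  sorted[5] = a$ccAAaBBb
  sorted[6] = aBBba$ccAA
  sorted[7] = ba$ccAAaBB
  sorted[8] = cAAaBBba$c
  sorted[9] = ccAAaBBba$
sorted[3] = BBba$ccAAa

Answer: BBba$ccAAa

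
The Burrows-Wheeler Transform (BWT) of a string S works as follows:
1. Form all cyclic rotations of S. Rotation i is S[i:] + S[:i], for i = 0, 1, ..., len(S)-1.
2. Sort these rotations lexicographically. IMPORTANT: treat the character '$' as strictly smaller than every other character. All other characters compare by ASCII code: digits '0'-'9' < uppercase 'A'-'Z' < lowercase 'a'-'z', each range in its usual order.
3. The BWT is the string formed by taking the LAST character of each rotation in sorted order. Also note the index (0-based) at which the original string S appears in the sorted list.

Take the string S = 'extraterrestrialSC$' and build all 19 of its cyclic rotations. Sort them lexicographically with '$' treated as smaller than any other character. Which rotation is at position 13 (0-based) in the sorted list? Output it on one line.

All 19 rotations (rotation i = S[i:]+S[:i]):
  rot[0] = extraterrestrialSC$
  rot[1] = xtraterrestrialSC$e
  rot[2] = traterrestrialSC$ex
  rot[3] = raterrestrialSC$ext
  rot[4] = aterrestrialSC$extr
  rot[5] = terrestrialSC$extra
  rot[6] = errestrialSC$extrat
  rot[7] = rrestrialSC$extrate
  rot[8] = restrialSC$extrater
  rot[9] = estrialSC$extraterr
  rot[10] = strialSC$extraterre
  rot[11] = trialSC$extraterres
  rot[12] = rialSC$extraterrest
  rot[13] = ialSC$extraterrestr
  rot[14] = alSC$extraterrestri
  rot[15] = lSC$extraterrestria
  rot[16] = SC$extraterrestrial
  rot[17] = C$extraterrestrialS
  rot[18] = $extraterrestrialSC
Sorted (with $ < everything):
  sorted[0] = $extraterrestrialSC
  sorted[1] = C$extraterrestrialS
  sorted[2] = SC$extraterrestrial
  sorted[3] = alSC$extraterrestri
  sorted[4] = aterrestrialSC$extr
  sorted[5] = errestrialSC$extrat
  sorted[6] = estrialSC$extraterr
  sorted[7] = extraterrestrialSC$
  sorted[8] = ialSC$extraterrestr
  sorted[9] = lSC$extraterrestria
  sorted[10] = raterrestrialSC$ext
  sorted[11] = restrialSC$extrater
  sorted[12] = rialSC$extraterrest
  sorted[13] = rrestrialSC$extrate
  sorted[14] = strialSC$extraterre
  sorted[15] = terrestrialSC$extra
  sorted[16] = traterrestrialSC$ex
  sorted[17] = trialSC$extraterres
  sorted[18] = xtraterrestrialSC$e
sorted[13] = rrestrialSC$extrate

Answer: rrestrialSC$extrate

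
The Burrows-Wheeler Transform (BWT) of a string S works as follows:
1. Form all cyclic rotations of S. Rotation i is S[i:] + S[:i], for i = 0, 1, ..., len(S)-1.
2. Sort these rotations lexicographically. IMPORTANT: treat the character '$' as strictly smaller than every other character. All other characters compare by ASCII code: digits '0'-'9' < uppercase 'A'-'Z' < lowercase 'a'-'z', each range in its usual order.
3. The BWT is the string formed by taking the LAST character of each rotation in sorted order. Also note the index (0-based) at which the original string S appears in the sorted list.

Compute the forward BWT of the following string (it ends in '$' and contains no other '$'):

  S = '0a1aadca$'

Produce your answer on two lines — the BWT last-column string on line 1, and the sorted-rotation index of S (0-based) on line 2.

Answer: a$ac01ada
1

Derivation:
All 9 rotations (rotation i = S[i:]+S[:i]):
  rot[0] = 0a1aadca$
  rot[1] = a1aadca$0
  rot[2] = 1aadca$0a
  rot[3] = aadca$0a1
  rot[4] = adca$0a1a
  rot[5] = dca$0a1aa
  rot[6] = ca$0a1aad
  rot[7] = a$0a1aadc
  rot[8] = $0a1aadca
Sorted (with $ < everything):
  sorted[0] = $0a1aadca  (last char: 'a')
  sorted[1] = 0a1aadca$  (last char: '$')
  sorted[2] = 1aadca$0a  (last char: 'a')
  sorted[3] = a$0a1aadc  (last char: 'c')
  sorted[4] = a1aadca$0  (last char: '0')
  sorted[5] = aadca$0a1  (last char: '1')
  sorted[6] = adca$0a1a  (last char: 'a')
  sorted[7] = ca$0a1aad  (last char: 'd')
  sorted[8] = dca$0a1aa  (last char: 'a')
Last column: a$ac01ada
Original string S is at sorted index 1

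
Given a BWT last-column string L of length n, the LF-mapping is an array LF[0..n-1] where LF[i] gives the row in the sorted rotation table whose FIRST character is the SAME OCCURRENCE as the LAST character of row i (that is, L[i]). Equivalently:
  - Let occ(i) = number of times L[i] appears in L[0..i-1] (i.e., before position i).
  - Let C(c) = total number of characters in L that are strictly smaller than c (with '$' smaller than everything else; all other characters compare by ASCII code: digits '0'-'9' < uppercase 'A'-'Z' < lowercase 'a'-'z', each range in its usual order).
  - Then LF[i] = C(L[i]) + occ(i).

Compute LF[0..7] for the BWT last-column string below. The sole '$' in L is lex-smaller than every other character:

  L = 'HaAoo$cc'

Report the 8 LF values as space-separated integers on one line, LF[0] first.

Char counts: '$':1, 'A':1, 'H':1, 'a':1, 'c':2, 'o':2
C (first-col start): C('$')=0, C('A')=1, C('H')=2, C('a')=3, C('c')=4, C('o')=6
L[0]='H': occ=0, LF[0]=C('H')+0=2+0=2
L[1]='a': occ=0, LF[1]=C('a')+0=3+0=3
L[2]='A': occ=0, LF[2]=C('A')+0=1+0=1
L[3]='o': occ=0, LF[3]=C('o')+0=6+0=6
L[4]='o': occ=1, LF[4]=C('o')+1=6+1=7
L[5]='$': occ=0, LF[5]=C('$')+0=0+0=0
L[6]='c': occ=0, LF[6]=C('c')+0=4+0=4
L[7]='c': occ=1, LF[7]=C('c')+1=4+1=5

Answer: 2 3 1 6 7 0 4 5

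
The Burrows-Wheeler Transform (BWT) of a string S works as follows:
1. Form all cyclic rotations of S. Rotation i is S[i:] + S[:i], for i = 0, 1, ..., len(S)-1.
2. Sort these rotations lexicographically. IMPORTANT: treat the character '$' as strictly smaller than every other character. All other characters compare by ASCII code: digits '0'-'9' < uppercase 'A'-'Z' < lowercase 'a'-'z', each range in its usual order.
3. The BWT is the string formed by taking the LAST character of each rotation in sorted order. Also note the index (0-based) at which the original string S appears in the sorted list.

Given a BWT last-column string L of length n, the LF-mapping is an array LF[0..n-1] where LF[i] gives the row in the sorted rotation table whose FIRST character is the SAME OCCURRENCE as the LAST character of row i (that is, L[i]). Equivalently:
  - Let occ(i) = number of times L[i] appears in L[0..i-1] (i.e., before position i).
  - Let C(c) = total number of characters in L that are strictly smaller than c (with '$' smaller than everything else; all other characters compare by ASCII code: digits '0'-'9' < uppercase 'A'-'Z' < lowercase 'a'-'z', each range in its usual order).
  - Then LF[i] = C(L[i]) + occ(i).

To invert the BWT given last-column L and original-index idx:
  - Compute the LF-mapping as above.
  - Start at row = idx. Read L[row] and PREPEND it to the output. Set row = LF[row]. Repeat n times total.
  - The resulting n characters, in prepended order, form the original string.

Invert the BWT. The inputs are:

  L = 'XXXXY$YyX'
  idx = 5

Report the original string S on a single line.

Answer: XyYYXXXX$

Derivation:
LF mapping: 1 2 3 4 6 0 7 8 5
Walk LF starting at row 5, prepending L[row]:
  step 1: row=5, L[5]='$', prepend. Next row=LF[5]=0
  step 2: row=0, L[0]='X', prepend. Next row=LF[0]=1
  step 3: row=1, L[1]='X', prepend. Next row=LF[1]=2
  step 4: row=2, L[2]='X', prepend. Next row=LF[2]=3
  step 5: row=3, L[3]='X', prepend. Next row=LF[3]=4
  step 6: row=4, L[4]='Y', prepend. Next row=LF[4]=6
  step 7: row=6, L[6]='Y', prepend. Next row=LF[6]=7
  step 8: row=7, L[7]='y', prepend. Next row=LF[7]=8
  step 9: row=8, L[8]='X', prepend. Next row=LF[8]=5
Reversed output: XyYYXXXX$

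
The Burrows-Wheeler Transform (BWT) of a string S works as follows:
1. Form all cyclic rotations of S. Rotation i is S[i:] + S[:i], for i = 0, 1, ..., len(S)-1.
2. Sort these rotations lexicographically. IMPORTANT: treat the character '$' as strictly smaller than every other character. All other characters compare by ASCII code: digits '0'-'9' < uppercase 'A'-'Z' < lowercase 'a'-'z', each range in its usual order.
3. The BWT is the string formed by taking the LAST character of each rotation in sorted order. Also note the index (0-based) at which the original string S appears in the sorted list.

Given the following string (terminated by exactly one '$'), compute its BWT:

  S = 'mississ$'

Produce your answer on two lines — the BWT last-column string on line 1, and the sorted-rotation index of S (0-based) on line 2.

All 8 rotations (rotation i = S[i:]+S[:i]):
  rot[0] = mississ$
  rot[1] = ississ$m
  rot[2] = ssiss$mi
  rot[3] = siss$mis
  rot[4] = iss$miss
  rot[5] = ss$missi
  rot[6] = s$missis
  rot[7] = $mississ
Sorted (with $ < everything):
  sorted[0] = $mississ  (last char: 's')
  sorted[1] = iss$miss  (last char: 's')
  sorted[2] = ississ$m  (last char: 'm')
  sorted[3] = mississ$  (last char: '$')
  sorted[4] = s$missis  (last char: 's')
  sorted[5] = siss$mis  (last char: 's')
  sorted[6] = ss$missi  (last char: 'i')
  sorted[7] = ssiss$mi  (last char: 'i')
Last column: ssm$ssii
Original string S is at sorted index 3

Answer: ssm$ssii
3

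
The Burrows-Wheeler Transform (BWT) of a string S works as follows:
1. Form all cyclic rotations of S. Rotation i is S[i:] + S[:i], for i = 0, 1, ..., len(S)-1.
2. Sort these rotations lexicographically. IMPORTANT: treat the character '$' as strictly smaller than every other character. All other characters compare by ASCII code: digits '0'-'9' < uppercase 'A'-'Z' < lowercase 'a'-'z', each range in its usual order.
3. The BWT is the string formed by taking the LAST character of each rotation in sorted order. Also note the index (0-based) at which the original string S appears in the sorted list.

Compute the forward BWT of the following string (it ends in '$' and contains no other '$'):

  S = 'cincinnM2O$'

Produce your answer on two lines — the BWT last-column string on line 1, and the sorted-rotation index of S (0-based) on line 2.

All 11 rotations (rotation i = S[i:]+S[:i]):
  rot[0] = cincinnM2O$
  rot[1] = incinnM2O$c
  rot[2] = ncinnM2O$ci
  rot[3] = cinnM2O$cin
  rot[4] = innM2O$cinc
  rot[5] = nnM2O$cinci
  rot[6] = nM2O$cincin
  rot[7] = M2O$cincinn
  rot[8] = 2O$cincinnM
  rot[9] = O$cincinnM2
  rot[10] = $cincinnM2O
Sorted (with $ < everything):
  sorted[0] = $cincinnM2O  (last char: 'O')
  sorted[1] = 2O$cincinnM  (last char: 'M')
  sorted[2] = M2O$cincinn  (last char: 'n')
  sorted[3] = O$cincinnM2  (last char: '2')
  sorted[4] = cincinnM2O$  (last char: '$')
  sorted[5] = cinnM2O$cin  (last char: 'n')
  sorted[6] = incinnM2O$c  (last char: 'c')
  sorted[7] = innM2O$cinc  (last char: 'c')
  sorted[8] = nM2O$cincin  (last char: 'n')
  sorted[9] = ncinnM2O$ci  (last char: 'i')
  sorted[10] = nnM2O$cinci  (last char: 'i')
Last column: OMn2$nccnii
Original string S is at sorted index 4

Answer: OMn2$nccnii
4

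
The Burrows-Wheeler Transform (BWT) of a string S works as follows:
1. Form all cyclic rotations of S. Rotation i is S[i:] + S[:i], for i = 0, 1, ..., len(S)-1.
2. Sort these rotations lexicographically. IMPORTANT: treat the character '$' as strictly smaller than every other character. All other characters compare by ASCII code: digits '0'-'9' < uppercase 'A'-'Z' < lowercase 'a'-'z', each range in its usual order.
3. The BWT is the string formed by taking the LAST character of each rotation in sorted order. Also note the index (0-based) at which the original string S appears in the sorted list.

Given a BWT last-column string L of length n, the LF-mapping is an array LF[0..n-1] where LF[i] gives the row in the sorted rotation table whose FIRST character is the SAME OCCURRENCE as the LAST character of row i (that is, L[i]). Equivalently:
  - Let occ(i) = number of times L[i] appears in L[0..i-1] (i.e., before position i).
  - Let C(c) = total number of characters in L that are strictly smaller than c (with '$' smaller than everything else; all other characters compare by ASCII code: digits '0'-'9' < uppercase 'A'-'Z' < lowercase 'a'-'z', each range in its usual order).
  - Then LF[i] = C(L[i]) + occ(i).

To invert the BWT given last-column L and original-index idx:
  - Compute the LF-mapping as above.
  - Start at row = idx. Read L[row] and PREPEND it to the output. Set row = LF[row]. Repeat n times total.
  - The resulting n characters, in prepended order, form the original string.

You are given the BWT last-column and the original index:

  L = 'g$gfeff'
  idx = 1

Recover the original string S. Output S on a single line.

Answer: efgffg$

Derivation:
LF mapping: 5 0 6 2 1 3 4
Walk LF starting at row 1, prepending L[row]:
  step 1: row=1, L[1]='$', prepend. Next row=LF[1]=0
  step 2: row=0, L[0]='g', prepend. Next row=LF[0]=5
  step 3: row=5, L[5]='f', prepend. Next row=LF[5]=3
  step 4: row=3, L[3]='f', prepend. Next row=LF[3]=2
  step 5: row=2, L[2]='g', prepend. Next row=LF[2]=6
  step 6: row=6, L[6]='f', prepend. Next row=LF[6]=4
  step 7: row=4, L[4]='e', prepend. Next row=LF[4]=1
Reversed output: efgffg$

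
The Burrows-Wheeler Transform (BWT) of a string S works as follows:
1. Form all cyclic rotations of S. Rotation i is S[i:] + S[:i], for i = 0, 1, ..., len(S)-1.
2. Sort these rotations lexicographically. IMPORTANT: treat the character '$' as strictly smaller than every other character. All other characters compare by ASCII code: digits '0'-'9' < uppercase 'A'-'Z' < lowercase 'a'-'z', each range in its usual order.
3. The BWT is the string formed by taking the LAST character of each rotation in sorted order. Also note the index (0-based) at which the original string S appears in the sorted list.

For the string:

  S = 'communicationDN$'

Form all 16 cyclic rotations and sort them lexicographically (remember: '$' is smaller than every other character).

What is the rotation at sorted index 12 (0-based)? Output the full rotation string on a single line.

All 16 rotations (rotation i = S[i:]+S[:i]):
  rot[0] = communicationDN$
  rot[1] = ommunicationDN$c
  rot[2] = mmunicationDN$co
  rot[3] = municationDN$com
  rot[4] = unicationDN$comm
  rot[5] = nicationDN$commu
  rot[6] = icationDN$commun
  rot[7] = cationDN$communi
  rot[8] = ationDN$communic
  rot[9] = tionDN$communica
  rot[10] = ionDN$communicat
  rot[11] = onDN$communicati
  rot[12] = nDN$communicatio
  rot[13] = DN$communication
  rot[14] = N$communicationD
  rot[15] = $communicationDN
Sorted (with $ < everything):
  sorted[0] = $communicationDN
  sorted[1] = DN$communication
  sorted[2] = N$communicationD
  sorted[3] = ationDN$communic
  sorted[4] = cationDN$communi
  sorted[5] = communicationDN$
  sorted[6] = icationDN$commun
  sorted[7] = ionDN$communicat
  sorted[8] = mmunicationDN$co
  sorted[9] = municationDN$com
  sorted[10] = nDN$communicatio
  sorted[11] = nicationDN$commu
  sorted[12] = ommunicationDN$c
  sorted[13] = onDN$communicati
  sorted[14] = tionDN$communica
  sorted[15] = unicationDN$comm
sorted[12] = ommunicationDN$c

Answer: ommunicationDN$c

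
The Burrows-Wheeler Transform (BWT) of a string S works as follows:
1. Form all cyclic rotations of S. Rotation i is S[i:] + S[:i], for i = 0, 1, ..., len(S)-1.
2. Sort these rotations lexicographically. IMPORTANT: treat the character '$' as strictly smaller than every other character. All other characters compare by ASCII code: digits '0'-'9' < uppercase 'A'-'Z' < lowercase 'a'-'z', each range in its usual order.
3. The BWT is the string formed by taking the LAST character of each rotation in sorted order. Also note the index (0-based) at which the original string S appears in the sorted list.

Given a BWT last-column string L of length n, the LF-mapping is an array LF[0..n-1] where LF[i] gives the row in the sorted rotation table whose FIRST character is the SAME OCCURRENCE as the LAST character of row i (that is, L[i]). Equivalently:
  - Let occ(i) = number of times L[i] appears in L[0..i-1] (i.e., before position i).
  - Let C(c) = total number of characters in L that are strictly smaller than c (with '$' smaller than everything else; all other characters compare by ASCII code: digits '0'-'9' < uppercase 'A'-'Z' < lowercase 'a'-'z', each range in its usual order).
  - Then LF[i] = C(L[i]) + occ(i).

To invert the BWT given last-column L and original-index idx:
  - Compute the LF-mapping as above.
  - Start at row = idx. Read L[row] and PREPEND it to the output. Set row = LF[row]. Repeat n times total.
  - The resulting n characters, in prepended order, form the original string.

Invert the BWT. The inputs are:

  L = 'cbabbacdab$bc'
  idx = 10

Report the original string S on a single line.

LF mapping: 9 4 1 5 6 2 10 12 3 7 0 8 11
Walk LF starting at row 10, prepending L[row]:
  step 1: row=10, L[10]='$', prepend. Next row=LF[10]=0
  step 2: row=0, L[0]='c', prepend. Next row=LF[0]=9
  step 3: row=9, L[9]='b', prepend. Next row=LF[9]=7
  step 4: row=7, L[7]='d', prepend. Next row=LF[7]=12
  step 5: row=12, L[12]='c', prepend. Next row=LF[12]=11
  step 6: row=11, L[11]='b', prepend. Next row=LF[11]=8
  step 7: row=8, L[8]='a', prepend. Next row=LF[8]=3
  step 8: row=3, L[3]='b', prepend. Next row=LF[3]=5
  step 9: row=5, L[5]='a', prepend. Next row=LF[5]=2
  step 10: row=2, L[2]='a', prepend. Next row=LF[2]=1
  step 11: row=1, L[1]='b', prepend. Next row=LF[1]=4
  step 12: row=4, L[4]='b', prepend. Next row=LF[4]=6
  step 13: row=6, L[6]='c', prepend. Next row=LF[6]=10
Reversed output: cbbaababcdbc$

Answer: cbbaababcdbc$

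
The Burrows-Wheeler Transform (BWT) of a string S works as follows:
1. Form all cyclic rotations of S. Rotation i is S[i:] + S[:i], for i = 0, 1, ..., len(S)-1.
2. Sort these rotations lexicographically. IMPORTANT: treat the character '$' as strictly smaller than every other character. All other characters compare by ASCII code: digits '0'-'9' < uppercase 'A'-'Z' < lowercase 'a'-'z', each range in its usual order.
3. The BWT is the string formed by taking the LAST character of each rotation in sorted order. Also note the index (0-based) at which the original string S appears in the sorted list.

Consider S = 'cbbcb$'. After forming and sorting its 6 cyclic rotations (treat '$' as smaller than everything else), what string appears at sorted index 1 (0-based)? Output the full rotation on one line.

All 6 rotations (rotation i = S[i:]+S[:i]):
  rot[0] = cbbcb$
  rot[1] = bbcb$c
  rot[2] = bcb$cb
  rot[3] = cb$cbb
  rot[4] = b$cbbc
  rot[5] = $cbbcb
Sorted (with $ < everything):
  sorted[0] = $cbbcb
  sorted[1] = b$cbbc
  sorted[2] = bbcb$c
  sorted[3] = bcb$cb
  sorted[4] = cb$cbb
  sorted[5] = cbbcb$
sorted[1] = b$cbbc

Answer: b$cbbc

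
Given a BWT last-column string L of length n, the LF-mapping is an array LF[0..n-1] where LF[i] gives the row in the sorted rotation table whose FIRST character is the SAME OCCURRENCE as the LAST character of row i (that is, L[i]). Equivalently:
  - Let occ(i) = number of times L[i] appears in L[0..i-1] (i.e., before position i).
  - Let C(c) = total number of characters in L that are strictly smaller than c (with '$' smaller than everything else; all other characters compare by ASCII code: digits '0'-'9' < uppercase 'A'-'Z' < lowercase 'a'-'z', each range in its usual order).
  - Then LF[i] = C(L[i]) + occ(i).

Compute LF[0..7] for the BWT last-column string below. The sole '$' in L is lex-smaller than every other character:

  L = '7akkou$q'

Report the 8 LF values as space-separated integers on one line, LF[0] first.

Char counts: '$':1, '7':1, 'a':1, 'k':2, 'o':1, 'q':1, 'u':1
C (first-col start): C('$')=0, C('7')=1, C('a')=2, C('k')=3, C('o')=5, C('q')=6, C('u')=7
L[0]='7': occ=0, LF[0]=C('7')+0=1+0=1
L[1]='a': occ=0, LF[1]=C('a')+0=2+0=2
L[2]='k': occ=0, LF[2]=C('k')+0=3+0=3
L[3]='k': occ=1, LF[3]=C('k')+1=3+1=4
L[4]='o': occ=0, LF[4]=C('o')+0=5+0=5
L[5]='u': occ=0, LF[5]=C('u')+0=7+0=7
L[6]='$': occ=0, LF[6]=C('$')+0=0+0=0
L[7]='q': occ=0, LF[7]=C('q')+0=6+0=6

Answer: 1 2 3 4 5 7 0 6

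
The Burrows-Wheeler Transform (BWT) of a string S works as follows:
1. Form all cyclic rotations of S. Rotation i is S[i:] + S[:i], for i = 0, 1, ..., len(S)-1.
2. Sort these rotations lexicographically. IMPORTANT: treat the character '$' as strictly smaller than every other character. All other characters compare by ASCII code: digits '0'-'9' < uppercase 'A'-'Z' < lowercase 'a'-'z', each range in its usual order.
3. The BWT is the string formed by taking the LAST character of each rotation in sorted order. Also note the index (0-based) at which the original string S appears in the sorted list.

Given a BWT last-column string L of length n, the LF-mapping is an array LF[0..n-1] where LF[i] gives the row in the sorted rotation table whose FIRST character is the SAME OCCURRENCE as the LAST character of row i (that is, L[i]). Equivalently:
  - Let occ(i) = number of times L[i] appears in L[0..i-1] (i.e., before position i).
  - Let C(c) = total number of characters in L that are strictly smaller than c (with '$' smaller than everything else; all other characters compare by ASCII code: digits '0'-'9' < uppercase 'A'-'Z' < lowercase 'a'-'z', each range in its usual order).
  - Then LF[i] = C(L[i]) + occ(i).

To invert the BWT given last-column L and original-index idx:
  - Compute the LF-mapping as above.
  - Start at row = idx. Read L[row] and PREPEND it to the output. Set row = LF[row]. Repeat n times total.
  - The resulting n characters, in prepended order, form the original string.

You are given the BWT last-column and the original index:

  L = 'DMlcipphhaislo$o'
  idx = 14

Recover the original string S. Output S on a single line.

Answer: philosophicalMD$

Derivation:
LF mapping: 1 2 9 4 7 13 14 5 6 3 8 15 10 11 0 12
Walk LF starting at row 14, prepending L[row]:
  step 1: row=14, L[14]='$', prepend. Next row=LF[14]=0
  step 2: row=0, L[0]='D', prepend. Next row=LF[0]=1
  step 3: row=1, L[1]='M', prepend. Next row=LF[1]=2
  step 4: row=2, L[2]='l', prepend. Next row=LF[2]=9
  step 5: row=9, L[9]='a', prepend. Next row=LF[9]=3
  step 6: row=3, L[3]='c', prepend. Next row=LF[3]=4
  step 7: row=4, L[4]='i', prepend. Next row=LF[4]=7
  step 8: row=7, L[7]='h', prepend. Next row=LF[7]=5
  step 9: row=5, L[5]='p', prepend. Next row=LF[5]=13
  step 10: row=13, L[13]='o', prepend. Next row=LF[13]=11
  step 11: row=11, L[11]='s', prepend. Next row=LF[11]=15
  step 12: row=15, L[15]='o', prepend. Next row=LF[15]=12
  step 13: row=12, L[12]='l', prepend. Next row=LF[12]=10
  step 14: row=10, L[10]='i', prepend. Next row=LF[10]=8
  step 15: row=8, L[8]='h', prepend. Next row=LF[8]=6
  step 16: row=6, L[6]='p', prepend. Next row=LF[6]=14
Reversed output: philosophicalMD$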